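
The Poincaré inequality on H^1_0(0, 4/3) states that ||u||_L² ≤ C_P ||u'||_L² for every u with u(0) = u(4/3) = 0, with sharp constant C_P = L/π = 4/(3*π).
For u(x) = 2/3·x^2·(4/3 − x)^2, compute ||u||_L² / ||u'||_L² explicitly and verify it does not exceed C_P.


||u||_L² / ||u'||_L² = 2*sqrt(3)/9 < C_P = 4/(3*π).

u(x) = 2/3·x^2·(4/3 − x)^2, so u'(x) = 8*x*(3*x - 4)*(3*x - 2)/27.
u(x) = 2/3·x^2·(4/3 − x)^2 vanishes at x = 0 and x = 4/3, so u ∈ H^1_0(0, 4/3). Differentiate via the product rule and integrate the resulting polynomials term by term.
  ∫_0^4/3 u² dx = ∫_0^4/3 (4*x^8/9 - 64*x^7/27 + 128*x^6/27 - 1024*x^5/243 + 1024*x^4/729) dx. Term by term:
    ∫_0^4/3 4*x^8/9 dx = 1048576/1594323;  ∫_0^4/3 -64*x^7/27 dx = -524288/177147;  ∫_0^4/3 128*x^6/27 dx = 2097152/413343;
    ∫_0^4/3 -1024*x^5/243 dx = -2097152/531441;  ∫_0^4/3 1024*x^4/729 dx = 1048576/885735.
  Sum: 1048576/1594323 − 524288/177147 + 2097152/413343 − 2097152/531441 + 1048576/885735 = 524288/55801305.
  ∫_0^4/3 (u')² dx = ∫_0^4/3 (64*x^6/9 - 256*x^5/9 + 3328*x^4/81 - 2048*x^3/81 + 4096*x^2/729) dx. Term by term:
    ∫_0^4/3 64*x^6/9 dx = 1048576/137781;  ∫_0^4/3 -256*x^5/9 dx = -524288/19683;  ∫_0^4/3 3328*x^4/81 dx = 3407872/98415;
    ∫_0^4/3 -2048*x^3/81 dx = -131072/6561;  ∫_0^4/3 4096*x^2/729 dx = 262144/59049.
  Sum: 1048576/137781 − 524288/19683 + 3407872/98415 − 131072/6561 + 262144/59049 = 131072/2066715.
∫_0^4/3 u² dx = 524288/55801305, so ||u||_L² = 512*sqrt(210)/76545.
∫_0^4/3 (u')² dx = 131072/2066715, so ||u'||_L² = 256*sqrt(70)/8505.
Ratio ||u||_L² / ||u'||_L² = 2*sqrt(3)/9.
Sharp Poincaré constant on H^1_0(0, 4/3) is C_P = L/π = 4/(3*π), achieved by sin(3*π/4·x).
A polynomial bump cannot attain the sharp Poincaré constant (only the first sine eigenfunction does), so the ratio is strictly less than C_P, consistent with ||u||_L² ≤ C_P ||u'||_L².


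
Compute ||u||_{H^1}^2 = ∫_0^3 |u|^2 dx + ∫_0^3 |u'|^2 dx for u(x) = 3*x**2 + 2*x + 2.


||u||_{H^1}^2 = 6582/5

The H^1 norm (squared) on an interval (0, L) is
  ||u||_{H^1}^2 = ∫_0^L u(x)^2 dx + ∫_0^L u'(x)^2 dx.
Compute u'(x) = 6*x + 2.
Then u(x)^2 = 9*x**4 + 12*x**3 + 16*x**2 + 8*x + 4 and u'(x)^2 = 36*x**2 + 24*x + 4.
Integrate each monomial from 0 to 3 using ∫_0^3 c·x^n dx = c·3^(n+1)/(n+1):
  ∫_0^3 u(x)^2 dx = ∫_0^3 (9*x^4 + 12*x^3 + 16*x^2 + 8*x + 4) dx. Term by term:
    ∫_0^3 9*x^4 dx = 2187/5;  ∫_0^3 12*x^3 dx = 243;  ∫_0^3 16*x^2 dx = 144;
    ∫_0^3 8*x dx = 36;  ∫_0^3 4 dx = 12.
  Sum: 2187/5 + 243 + 144 + 36 + 12 = 4362/5.
  ∫_0^3 u'(x)^2 dx = ∫_0^3 (36*x^2 + 24*x + 4) dx. Term by term:
    ∫_0^3 36*x^2 dx = 324;  ∫_0^3 24*x dx = 108;  ∫_0^3 4 dx = 12.
  Sum: 324 + 108 + 12 = 444.
Adding: ||u||_{H^1}^2 = 4362/5 + 444 = 6582/5.


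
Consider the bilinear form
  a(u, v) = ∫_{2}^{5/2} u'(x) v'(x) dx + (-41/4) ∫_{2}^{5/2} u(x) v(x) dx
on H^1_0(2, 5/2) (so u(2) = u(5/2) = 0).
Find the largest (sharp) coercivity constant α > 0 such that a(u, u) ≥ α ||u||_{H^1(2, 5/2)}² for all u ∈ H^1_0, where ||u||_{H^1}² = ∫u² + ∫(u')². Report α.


α = (-41 + 16*π^2)/(4*(1 + 4*π^2))

Coercivity of a(·,·) on H^1_0(2, 5/2) means a(u, u) ≥ α ||u||_{H^1}² for every u ∈ H^1_0.
The interval has length L = 1/2, and Poincaré/coercivity depend only on L. Here a(u, u) = ∫(u')² + (-41/4)·∫u².
Here c = -41/4 < 0 with |c| < (π/L)² = 4*π^2, so coercivity still holds. The condition a(u,u) ≥ α||u||_{H^1}² reads (1−α)∫(u')² ≥ (α−c)∫u². Any admissible α is ≤ 1 (rapidly oscillating u have ∫u²/∫(u')² → 0), and α = 1 would force 0 ≥ (1−c)∫u², impossible since c < 1; so 1−α > 0. By the sharp Poincaré inequality on H^1_0 of an interval of length L, ∫(u')² ≥ (π/L)²∫u² with equality for the first sine mode sin(π(x−x₀)/L) (x₀ the left endpoint), so the inequality holds for all u iff (1−α)(π/L)² ≥ α − c, i.e. α ≤ ((π/L)² + c)/((π/L)² + 1) = (1 + c(L/π)²)/(1 + (L/π)²). (Direct route, valid since c ≤ 0: Poincaré gives c∫u² ≥ c(L/π)²∫(u')², so a(u,u) ≥ (1 + c(L/π)²)∫(u')², while ||u||_{H^1}² ≤ (1 + (L/π)²)∫(u')²; dividing yields the same α.) With (π/L)² = 4*π^2 and c = -41/4, the largest admissible constant is α = ((π/L)² + c)/((π/L)² + 1).
Simplifying, α = (-41 + 16*π^2)/(4*(1 + 4*π^2)).


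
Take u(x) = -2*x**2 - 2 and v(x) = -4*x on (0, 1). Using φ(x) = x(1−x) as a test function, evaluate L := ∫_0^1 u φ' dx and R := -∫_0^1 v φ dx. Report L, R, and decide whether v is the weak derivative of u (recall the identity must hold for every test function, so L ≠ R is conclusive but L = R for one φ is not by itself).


LHS = 1/3, RHS = 1/3. Yes, v = u' weakly.

u(x) = -2*x**2 - 2, classical derivative u'(x) = -4*x.
φ(x) = x(1−x), so φ'(x) = 1 - 2*x.
Note φ(0) = φ(1) = 0, so the boundary term u·φ vanishes.
LHS = ∫_0^1 u(x) φ'(x) dx = ∫_0^1 (4*x^3 - 2*x^2 + 4*x - 2) dx. Term by term:
  ∫_0^1 4*x^3 dx = 1;  ∫_0^1 -2*x^2 dx = -2/3;  ∫_0^1 4*x dx = 2;
  ∫_0^1 -2 dx = -2.
Sum: 1 − 2/3 + 2 − 2 = 1/3.
So LHS = 1/3.
∫_0^1 v(x) φ(x) dx = ∫_0^1 (4*x^3 - 4*x^2) dx. Term by term:
  ∫_0^1 4*x^3 dx = 1;  ∫_0^1 -4*x^2 dx = -4/3.
Sum: 1 − 4/3 = -1/3.
So RHS = -∫_0^1 v(x) φ(x) dx = 1/3.
LHS = RHS, so the identity holds for this test φ.
Moreover u is smooth here and v(x) = u'(x) = -4*x pointwise, so the identity holds for every test function. Hence v is the weak derivative of u.


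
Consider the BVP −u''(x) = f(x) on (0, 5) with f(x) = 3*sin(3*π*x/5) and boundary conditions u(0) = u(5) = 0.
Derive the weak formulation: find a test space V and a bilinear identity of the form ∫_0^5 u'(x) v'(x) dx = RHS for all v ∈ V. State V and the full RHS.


V = H^1_0(0, 5) (so v(0) = v(5) = 0); weak form: ∫_0^5 u'v' dx = ∫_0^5 (3*sin(3*π*x/5)) v dx for all v ∈ V.

Multiply both sides by a test function v and integrate from 0 to 5:
  ∫_0^5 −u''(x) v(x) dx = ∫_0^5 f(x) v(x) dx.
Integrate the LHS by parts once:
  ∫_0^5 −u'' v dx = −[u'(x) v(x)]_0^5 + ∫_0^5 u'(x) v'(x) dx.
Thus ∫_0^5 u'(x) v'(x) dx = ∫_0^5 f(x) v(x) dx + [u'(x) v(x)]_0^5.
Choose V so that boundary terms are either known or forced to vanish.
u is Dirichlet: u(0) = u(5) = 0. Let V = H^1_0(0, 5); then v(0) = v(5) = 0, and [u' v]_0^5 = 0.
Weak formulation: find u (satisfying any essential BC) such that ∫_0^5 u'(x) v'(x) dx = ∫_0^5 f v dx for all v ∈ V.
Substituting f(x) = 3*sin(3*π*x/5), the right-hand side is ∫_0^5 (3*sin(3*π*x/5)) v dx.


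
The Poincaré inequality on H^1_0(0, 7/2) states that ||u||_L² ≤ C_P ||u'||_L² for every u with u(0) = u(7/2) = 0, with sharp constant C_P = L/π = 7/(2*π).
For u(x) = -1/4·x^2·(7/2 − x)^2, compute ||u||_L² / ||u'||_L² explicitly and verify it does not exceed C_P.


||u||_L² / ||u'||_L² = 7*sqrt(3)/12 < C_P = 7/(2*π).

u(x) = -1/4·x^2·(7/2 − x)^2, so u'(x) = x*(-8*x^2 + 42*x - 49)/8.
u(x) = -1/4·x^2·(7/2 − x)^2 vanishes at x = 0 and x = 7/2, so u ∈ H^1_0(0, 7/2). Differentiate via the product rule and integrate the resulting polynomials term by term.
  ∫_0^7/2 u² dx = ∫_0^7/2 (x^8/16 - 7*x^7/8 + 147*x^6/32 - 343*x^5/32 + 2401*x^4/256) dx. Term by term:
    ∫_0^7/2 x^8/16 dx = 40353607/73728;  ∫_0^7/2 -7*x^7/8 dx = -40353607/16384;  ∫_0^7/2 147*x^6/32 dx = 17294403/4096;
    ∫_0^7/2 -343*x^5/32 dx = -40353607/12288;  ∫_0^7/2 2401*x^4/256 dx = 40353607/40960.
  Sum: 40353607/73728 − 40353607/16384 + 17294403/4096 − 40353607/12288 + 40353607/40960 = 5764801/737280.
  ∫_0^7/2 (u')² dx = ∫_0^7/2 (x^6 - 21*x^5/2 + 637*x^4/16 - 1029*x^3/16 + 2401*x^2/64) dx. Term by term:
    ∫_0^7/2 x^6 dx = 117649/128;  ∫_0^7/2 -21*x^5/2 dx = -823543/256;  ∫_0^7/2 637*x^4/16 dx = 10706059/2560;
    ∫_0^7/2 -1029*x^3/16 dx = -2470629/1024;  ∫_0^7/2 2401*x^2/64 dx = 823543/1536.
  Sum: 117649/128 − 823543/256 + 10706059/2560 − 2470629/1024 + 823543/1536 = 117649/15360.
∫_0^7/2 u² dx = 5764801/737280, so ||u||_L² = 2401*sqrt(5)/1920.
∫_0^7/2 (u')² dx = 117649/15360, so ||u'||_L² = 343*sqrt(15)/480.
Ratio ||u||_L² / ||u'||_L² = 7*sqrt(3)/12.
Sharp Poincaré constant on H^1_0(0, 7/2) is C_P = L/π = 7/(2*π), achieved by sin(2*π/7·x).
A polynomial bump cannot attain the sharp Poincaré constant (only the first sine eigenfunction does), so the ratio is strictly less than C_P, consistent with ||u||_L² ≤ C_P ||u'||_L².


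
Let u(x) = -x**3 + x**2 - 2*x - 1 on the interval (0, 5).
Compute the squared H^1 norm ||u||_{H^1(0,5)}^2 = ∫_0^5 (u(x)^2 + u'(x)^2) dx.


||u||_{H^1}^2 = 556075/42

The H^1 norm (squared) on an interval (0, L) is
  ||u||_{H^1}^2 = ∫_0^L u(x)^2 dx + ∫_0^L u'(x)^2 dx.
Compute u'(x) = -3*x**2 + 2*x - 2.
Then u(x)^2 = x**6 - 2*x**5 + 5*x**4 - 2*x**3 + 2*x**2 + 4*x + 1 and u'(x)^2 = 9*x**4 - 12*x**3 + 16*x**2 - 8*x + 4.
Integrate each monomial from 0 to 5 using ∫_0^5 c·x^n dx = c·5^(n+1)/(n+1):
  ∫_0^5 u(x)^2 dx = ∫_0^5 (x^6 - 2*x^5 + 5*x^4 - 2*x^3 + 2*x^2 + 4*x + 1) dx. Term by term:
    ∫_0^5 x^6 dx = 78125/7;  ∫_0^5 -2*x^5 dx = -15625/3;  ∫_0^5 5*x^4 dx = 3125;
    ∫_0^5 -2*x^3 dx = -625/2;  ∫_0^5 2*x^2 dx = 250/3;  ∫_0^5 4*x dx = 50;
    ∫_0^5 1 dx = 5.
  Sum: 78125/7 − 15625/3 + 3125 − 625/2 + 250/3 + 50 + 5 = 124645/14.
  ∫_0^5 u'(x)^2 dx = ∫_0^5 (9*x^4 - 12*x^3 + 16*x^2 - 8*x + 4) dx. Term by term:
    ∫_0^5 9*x^4 dx = 5625;  ∫_0^5 -12*x^3 dx = -1875;  ∫_0^5 16*x^2 dx = 2000/3;
    ∫_0^5 -8*x dx = -100;  ∫_0^5 4 dx = 20.
  Sum: 5625 − 1875 + 2000/3 − 100 + 20 = 13010/3.
Adding: ||u||_{H^1}^2 = 124645/14 + 13010/3 = 556075/42.


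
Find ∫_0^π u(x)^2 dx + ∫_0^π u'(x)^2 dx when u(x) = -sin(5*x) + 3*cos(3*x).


||u||_{H^1(0,π)}^2 = 58*π

u'(x) = -9*sin(3*x) - 5*cos(5*x).
Expand u² and (u')² and integrate term by term on (0, π), using: for integers n ≥ 1, ∫_0^π sin²(nx) dx = ∫_0^π cos²(nx) dx = π/2; for n ≠ n', ∫_0^π sin(nx)sin(n'x) dx = ∫_0^π cos(nx)cos(n'x) dx = 0; and by product-to-sum, ∫_0^π sin(nx)cos(n'x) dx = ½∫_0^π [sin((n+n')x) + sin((n−n')x)] dx, which is 0 when n+n' is even and 2n/(n²−n'²) when n+n' is odd (it need not vanish on (0, π)).
  u² squared terms: (-1)²·∫sin(5x)² dx = 1·π/2 = π/2;  (3)²·∫cos(3x)² dx = 9·π/2 = 9*π/2.
  u² cross terms: 2·(-1)·(3)·∫sin(5x)·cos(3x) dx = -6·(0) = 0.
  So ∫_0^π u² dx = π/2 + 9*π/2 + 0 = 5*π.
  (u')² squared terms: (-9)²·∫sin(3x)² dx = 81·π/2 = 81*π/2;  (-5)²·∫cos(5x)² dx = 25·π/2 = 25*π/2.
  (u')² cross terms: 2·(-9)·(-5)·∫sin(3x)·cos(5x) dx = 90·(0) = 0.
  So ∫_0^π (u')² dx = 81*π/2 + 25*π/2 + 0 = 53*π.
||u||_{H^1}^2 = (5*π) + (53*π) = 58*π.


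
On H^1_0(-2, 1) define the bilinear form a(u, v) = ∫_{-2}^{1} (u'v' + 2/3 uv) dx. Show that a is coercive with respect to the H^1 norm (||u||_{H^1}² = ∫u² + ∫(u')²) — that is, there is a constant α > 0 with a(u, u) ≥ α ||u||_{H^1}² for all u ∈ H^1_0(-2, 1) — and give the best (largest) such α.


α = (6 + π^2)/(9 + π^2)

Coercivity of a(·,·) on H^1_0(-2, 1) means a(u, u) ≥ α ||u||_{H^1}² for every u ∈ H^1_0.
The interval has length L = 3, and Poincaré/coercivity depend only on L. Here a(u, u) = ∫(u')² + (2/3)·∫u².
Here 0 < c = 2/3 < 1. The condition a(u,u) ≥ α||u||_{H^1}² reads (1−α)∫(u')² ≥ (α−c)∫u². Any admissible α is ≤ 1 (rapidly oscillating u have ∫u²/∫(u')² → 0), and α = 1 would force 0 ≥ (1−c)∫u², impossible since c < 1; so 1−α > 0. By the sharp Poincaré inequality on H^1_0 of an interval of length L, ∫(u')² ≥ (π/L)²∫u² with equality for the first sine mode sin(π(x−x₀)/L) (x₀ the left endpoint), so the inequality holds for all u iff (1−α)(π/L)² ≥ α − c, i.e. α ≤ ((π/L)² + c)/((π/L)² + 1) = (1 + c(L/π)²)/(1 + (L/π)²). With (π/L)² = π^2/9 and c = 2/3, the largest admissible constant is α = ((π/L)² + c)/((π/L)² + 1).
Simplifying, α = (6 + π^2)/(9 + π^2).


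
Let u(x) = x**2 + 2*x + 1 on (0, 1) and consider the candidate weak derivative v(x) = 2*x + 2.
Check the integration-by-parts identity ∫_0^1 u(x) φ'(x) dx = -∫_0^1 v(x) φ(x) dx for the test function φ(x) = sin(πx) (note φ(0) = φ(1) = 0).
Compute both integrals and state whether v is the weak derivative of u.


LHS = -6/π, RHS = -6/π. Yes, v = u' weakly.

u(x) = x**2 + 2*x + 1, classical derivative u'(x) = 2*x + 2.
φ(x) = sin(πx), so φ'(x) = π*cos(π*x).
Note φ(0) = φ(1) = 0, so the boundary term u·φ vanishes.
LHS = ∫_0^1 u(x) φ'(x) dx = ∫_0^1 (π*x^2*cos(π*x) + 2*π*x*cos(π*x) + π*cos(π*x)) dx. Term by term:
  ∫_0^1 π*cos(π*x) dx = 0;  ∫_0^1 π*x^2*cos(π*x) dx = -2/π;  ∫_0^1 2*π*x*cos(π*x) dx = -4/π.
Sum: 0 − 2/π − 4/π = -6/π.
So LHS = -6/π.
∫_0^1 v(x) φ(x) dx = ∫_0^1 (2*x*sin(π*x) + 2*sin(π*x)) dx. Term by term:
  ∫_0^1 2*sin(π*x) dx = 4/π;  ∫_0^1 2*x*sin(π*x) dx = 2/π.
Sum: 4/π + 2/π = 6/π.
So RHS = -∫_0^1 v(x) φ(x) dx = -6/π.
LHS = RHS, so the identity holds for this test φ.
Moreover u is smooth here and v(x) = u'(x) = 2*x + 2 pointwise, so the identity holds for every test function. Hence v is the weak derivative of u.


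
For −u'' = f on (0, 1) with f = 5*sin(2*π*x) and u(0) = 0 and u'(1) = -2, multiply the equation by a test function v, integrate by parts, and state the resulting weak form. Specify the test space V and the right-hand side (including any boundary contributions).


V = {v ∈ H^1(0, 1) : v(0) = 0} (test functions vanish at x = 0 where u is specified); weak form: ∫_0^1 u'v' dx = ∫_0^1 (5*sin(2*π*x)) v dx − 2·v(1) for all v ∈ V.

Multiply both sides by a test function v and integrate from 0 to 1:
  ∫_0^1 −u''(x) v(x) dx = ∫_0^1 f(x) v(x) dx.
Integrate the LHS by parts once:
  ∫_0^1 −u'' v dx = −[u'(x) v(x)]_0^1 + ∫_0^1 u'(x) v'(x) dx.
Thus ∫_0^1 u'(x) v'(x) dx = ∫_0^1 f(x) v(x) dx + [u'(x) v(x)]_0^1.
Choose V so that boundary terms are either known or forced to vanish.
Mixed BC: u(0) = 0 (Dirichlet) and u'(1) = -2 (Neumann). Define V = {v ∈ H^1(0, 1) : v(0) = 0}. Then [u' v]_0^1 = u'(1)·v(1) − u'(0)·0 = − 2·v(1).
Weak formulation: find u (satisfying any essential BC) such that ∫_0^1 u'(x) v'(x) dx = ∫_0^1 f v dx − 2·v(1) for all v ∈ V (Dirichlet at 0 absorbed into V; Neumann datum at x = 1 contributes the boundary term).
Substituting f(x) = 5*sin(2*π*x), the right-hand side is ∫_0^1 (5*sin(2*π*x)) v dx − 2·v(1).


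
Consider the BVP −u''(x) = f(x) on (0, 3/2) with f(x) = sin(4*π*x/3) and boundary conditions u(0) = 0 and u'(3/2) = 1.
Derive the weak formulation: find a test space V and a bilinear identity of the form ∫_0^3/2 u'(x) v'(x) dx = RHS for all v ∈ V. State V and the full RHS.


V = {v ∈ H^1(0, 3/2) : v(0) = 0} (test functions vanish at x = 0 where u is specified); weak form: ∫_0^3/2 u'v' dx = ∫_0^3/2 (sin(4*π*x/3)) v dx + v(3/2) for all v ∈ V.

Multiply both sides by a test function v and integrate from 0 to 3/2:
  ∫_0^3/2 −u''(x) v(x) dx = ∫_0^3/2 f(x) v(x) dx.
Integrate the LHS by parts once:
  ∫_0^3/2 −u'' v dx = −[u'(x) v(x)]_0^3/2 + ∫_0^3/2 u'(x) v'(x) dx.
Thus ∫_0^3/2 u'(x) v'(x) dx = ∫_0^3/2 f(x) v(x) dx + [u'(x) v(x)]_0^3/2.
Choose V so that boundary terms are either known or forced to vanish.
Mixed BC: u(0) = 0 (Dirichlet) and u'(3/2) = 1 (Neumann). Define V = {v ∈ H^1(0, 3/2) : v(0) = 0}. Then [u' v]_0^3/2 = u'(3/2)·v(3/2) − u'(0)·0 = v(3/2).
Weak formulation: find u (satisfying any essential BC) such that ∫_0^3/2 u'(x) v'(x) dx = ∫_0^3/2 f v dx + v(3/2) for all v ∈ V (Dirichlet at 0 absorbed into V; Neumann datum at x = 3/2 contributes the boundary term).
Substituting f(x) = sin(4*π*x/3), the right-hand side is ∫_0^3/2 (sin(4*π*x/3)) v dx + v(3/2).


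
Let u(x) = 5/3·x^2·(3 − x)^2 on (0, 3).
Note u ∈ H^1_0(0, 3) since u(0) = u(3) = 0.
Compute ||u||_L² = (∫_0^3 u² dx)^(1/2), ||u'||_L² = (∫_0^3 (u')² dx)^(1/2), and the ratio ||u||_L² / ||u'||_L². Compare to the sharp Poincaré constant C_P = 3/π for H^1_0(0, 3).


||u||_L² / ||u'||_L² = sqrt(3)/2 < C_P = 3/π.

u(x) = 5/3·x^2·(3 − x)^2, so u'(x) = 10*x*(x - 3)*(2*x - 3)/3.
u(x) = 5/3·x^2·(3 − x)^2 vanishes at x = 0 and x = 3, so u ∈ H^1_0(0, 3). Differentiate via the product rule and integrate the resulting polynomials term by term.
  ∫_0^3 u² dx = ∫_0^3 (25*x^8/9 - 100*x^7/3 + 150*x^6 - 300*x^5 + 225*x^4) dx. Term by term:
    ∫_0^3 25*x^8/9 dx = 6075;  ∫_0^3 -100*x^7/3 dx = -54675/2;  ∫_0^3 150*x^6 dx = 328050/7;
    ∫_0^3 -300*x^5 dx = -36450;  ∫_0^3 225*x^4 dx = 10935.
  Sum: 6075 − 54675/2 + 328050/7 − 36450 + 10935 = 1215/14.
  ∫_0^3 (u')² dx = ∫_0^3 (400*x^6/9 - 400*x^5 + 1300*x^4 - 1800*x^3 + 900*x^2) dx. Term by term:
    ∫_0^3 400*x^6/9 dx = 97200/7;  ∫_0^3 -400*x^5 dx = -48600;  ∫_0^3 1300*x^4 dx = 63180;
    ∫_0^3 -1800*x^3 dx = -36450;  ∫_0^3 900*x^2 dx = 8100.
  Sum: 97200/7 − 48600 + 63180 − 36450 + 8100 = 810/7.
∫_0^3 u² dx = 1215/14, so ||u||_L² = 9*sqrt(210)/14.
∫_0^3 (u')² dx = 810/7, so ||u'||_L² = 9*sqrt(70)/7.
Ratio ||u||_L² / ||u'||_L² = sqrt(3)/2.
Sharp Poincaré constant on H^1_0(0, 3) is C_P = L/π = 3/π, achieved by sin(π/3·x).
A polynomial bump cannot attain the sharp Poincaré constant (only the first sine eigenfunction does), so the ratio is strictly less than C_P, consistent with ||u||_L² ≤ C_P ||u'||_L².


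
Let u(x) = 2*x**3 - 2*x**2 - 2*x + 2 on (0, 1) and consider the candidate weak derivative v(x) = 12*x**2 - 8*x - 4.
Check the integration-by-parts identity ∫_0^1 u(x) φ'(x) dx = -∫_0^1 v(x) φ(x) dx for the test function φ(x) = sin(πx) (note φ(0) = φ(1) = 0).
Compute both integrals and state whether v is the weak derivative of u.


LHS = 2/π + 24/π^3, RHS = 4/π + 48/π^3. No, v is not the weak derivative of u.

u(x) = 2*x**3 - 2*x**2 - 2*x + 2, classical derivative u'(x) = 6*x**2 - 4*x - 2.
φ(x) = sin(πx), so φ'(x) = π*cos(π*x).
Note φ(0) = φ(1) = 0, so the boundary term u·φ vanishes.
LHS = ∫_0^1 u(x) φ'(x) dx = ∫_0^1 (2*π*x^3*cos(π*x) - 2*π*x^2*cos(π*x) - 2*π*x*cos(π*x) + 2*π*cos(π*x)) dx. Term by term:
  ∫_0^1 2*π*cos(π*x) dx = 0;  ∫_0^1 -2*π*x*cos(π*x) dx = 4/π;  ∫_0^1 -2*π*x^2*cos(π*x) dx = 4/π;
  ∫_0^1 2*π*x^3*cos(π*x) dx = -6/π + 24/π^3.
Sum: 0 + 4/π + 4/π + -6/π + 24/π^3 = 2/π + 24/π^3.
So LHS = 2/π + 24/π^3.
∫_0^1 v(x) φ(x) dx = ∫_0^1 (12*x^2*sin(π*x) - 8*x*sin(π*x) - 4*sin(π*x)) dx. Term by term:
  ∫_0^1 -4*sin(π*x) dx = -8/π;  ∫_0^1 -8*x*sin(π*x) dx = -8/π;  ∫_0^1 12*x^2*sin(π*x) dx = -48/π^3 + 12/π.
Sum: -8/π − 8/π + -48/π^3 + 12/π = -48/π^3 - 4/π.
So RHS = -∫_0^1 v(x) φ(x) dx = 4/π + 48/π^3.
LHS − RHS = -24/π^3 - 2/π ≠ 0, so the identity fails.
(For a valid weak derivative the identity must hold for EVERY test function, in particular this one. The failure shows v is NOT the weak derivative of u.)
Correct weak derivative would be u'(x) = 6*x**2 - 4*x - 2.


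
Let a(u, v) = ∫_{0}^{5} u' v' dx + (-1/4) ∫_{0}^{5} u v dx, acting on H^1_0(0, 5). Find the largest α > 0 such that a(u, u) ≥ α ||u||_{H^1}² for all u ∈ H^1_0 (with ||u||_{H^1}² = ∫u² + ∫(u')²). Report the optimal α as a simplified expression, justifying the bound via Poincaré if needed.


α = (-25/4 + π^2)/(π^2 + 25)

Coercivity of a(·,·) on H^1_0(0, 5) means a(u, u) ≥ α ||u||_{H^1}² for every u ∈ H^1_0.
The interval has length L = 5, and Poincaré/coercivity depend only on L. Here a(u, u) = ∫(u')² + (-1/4)·∫u².
Here c = -1/4 < 0 with |c| < (π/L)² = π^2/25, so coercivity still holds. The condition a(u,u) ≥ α||u||_{H^1}² reads (1−α)∫(u')² ≥ (α−c)∫u². Any admissible α is ≤ 1 (rapidly oscillating u have ∫u²/∫(u')² → 0), and α = 1 would force 0 ≥ (1−c)∫u², impossible since c < 1; so 1−α > 0. By the sharp Poincaré inequality on H^1_0 of an interval of length L, ∫(u')² ≥ (π/L)²∫u² with equality for the first sine mode sin(π(x−x₀)/L) (x₀ the left endpoint), so the inequality holds for all u iff (1−α)(π/L)² ≥ α − c, i.e. α ≤ ((π/L)² + c)/((π/L)² + 1) = (1 + c(L/π)²)/(1 + (L/π)²). (Direct route, valid since c ≤ 0: Poincaré gives c∫u² ≥ c(L/π)²∫(u')², so a(u,u) ≥ (1 + c(L/π)²)∫(u')², while ||u||_{H^1}² ≤ (1 + (L/π)²)∫(u')²; dividing yields the same α.) With (π/L)² = π^2/25 and c = -1/4, the largest admissible constant is α = ((π/L)² + c)/((π/L)² + 1).
Simplifying, α = (-25/4 + π^2)/(π^2 + 25).


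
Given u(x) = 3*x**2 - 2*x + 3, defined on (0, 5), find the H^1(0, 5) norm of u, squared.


||u||_{H^1}^2 = 17345/3

The H^1 norm (squared) on an interval (0, L) is
  ||u||_{H^1}^2 = ∫_0^L u(x)^2 dx + ∫_0^L u'(x)^2 dx.
Compute u'(x) = 6*x - 2.
Then u(x)^2 = 9*x**4 - 12*x**3 + 22*x**2 - 12*x + 9 and u'(x)^2 = 36*x**2 - 24*x + 4.
Integrate each monomial from 0 to 5 using ∫_0^5 c·x^n dx = c·5^(n+1)/(n+1):
  ∫_0^5 u(x)^2 dx = ∫_0^5 (9*x^4 - 12*x^3 + 22*x^2 - 12*x + 9) dx. Term by term:
    ∫_0^5 9*x^4 dx = 5625;  ∫_0^5 -12*x^3 dx = -1875;  ∫_0^5 22*x^2 dx = 2750/3;
    ∫_0^5 -12*x dx = -150;  ∫_0^5 9 dx = 45.
  Sum: 5625 − 1875 + 2750/3 − 150 + 45 = 13685/3.
  ∫_0^5 u'(x)^2 dx = ∫_0^5 (36*x^2 - 24*x + 4) dx. Term by term:
    ∫_0^5 36*x^2 dx = 1500;  ∫_0^5 -24*x dx = -300;  ∫_0^5 4 dx = 20.
  Sum: 1500 − 300 + 20 = 1220.
Adding: ||u||_{H^1}^2 = 13685/3 + 1220 = 17345/3.


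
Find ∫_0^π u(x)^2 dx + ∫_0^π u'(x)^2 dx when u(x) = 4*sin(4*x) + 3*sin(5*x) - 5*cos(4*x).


||u||_{H^1(0,π)}^2 = -1700/3 + 931*π/2

u'(x) = 20*sin(4*x) + 16*cos(4*x) + 15*cos(5*x).
Expand u² and (u')² and integrate term by term on (0, π), using: for integers n ≥ 1, ∫_0^π sin²(nx) dx = ∫_0^π cos²(nx) dx = π/2; for n ≠ n', ∫_0^π sin(nx)sin(n'x) dx = ∫_0^π cos(nx)cos(n'x) dx = 0; and by product-to-sum, ∫_0^π sin(nx)cos(n'x) dx = ½∫_0^π [sin((n+n')x) + sin((n−n')x)] dx, which is 0 when n+n' is even and 2n/(n²−n'²) when n+n' is odd (it need not vanish on (0, π)).
  u² squared terms: (-5)²·∫cos(4x)² dx = 25·π/2 = 25*π/2;  (3)²·∫sin(5x)² dx = 9·π/2 = 9*π/2;  (4)²·∫sin(4x)² dx = 16·π/2 = 8*π.
  u² cross terms: 2·(-5)·(3)·∫cos(4x)·sin(5x) dx = -30·(10/9) = -100/3;  2·(-5)·(4)·∫cos(4x)·sin(4x) dx = -40·(0) = 0;  2·(3)·(4)·∫sin(5x)·sin(4x) dx = 24·(0) = 0.
  So ∫_0^π u² dx = 25*π/2 + 9*π/2 + 8*π − 100/3 + 0 + 0 = -100/3 + 25*π.
  (u')² squared terms: (15)²·∫cos(5x)² dx = 225·π/2 = 225*π/2;  (16)²·∫cos(4x)² dx = 256·π/2 = 128*π;  (20)²·∫sin(4x)² dx = 400·π/2 = 200*π.
  (u')² cross terms: 2·(15)·(16)·∫cos(5x)·cos(4x) dx = 480·(0) = 0;  2·(15)·(20)·∫cos(5x)·sin(4x) dx = 600·(-8/9) = -1600/3;  2·(16)·(20)·∫cos(4x)·sin(4x) dx = 640·(0) = 0.
  So ∫_0^π (u')² dx = 225*π/2 + 128*π + 200*π + 0 − 1600/3 + 0 = -1600/3 + 881*π/2.
||u||_{H^1}^2 = (-100/3 + 25*π) + (-1600/3 + 881*π/2) = -1700/3 + 931*π/2.


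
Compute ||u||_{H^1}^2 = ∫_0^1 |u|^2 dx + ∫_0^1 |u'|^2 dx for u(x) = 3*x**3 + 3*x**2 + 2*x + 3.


||u||_{H^1}^2 = 25519/210

The H^1 norm (squared) on an interval (0, L) is
  ||u||_{H^1}^2 = ∫_0^L u(x)^2 dx + ∫_0^L u'(x)^2 dx.
Compute u'(x) = 9*x**2 + 6*x + 2.
Then u(x)^2 = 9*x**6 + 18*x**5 + 21*x**4 + 30*x**3 + 22*x**2 + 12*x + 9 and u'(x)^2 = 81*x**4 + 108*x**3 + 72*x**2 + 24*x + 4.
Integrate each monomial from 0 to 1 using ∫_0^1 c·x^n dx = c·1^(n+1)/(n+1):
  ∫_0^1 u(x)^2 dx = ∫_0^1 (9*x^6 + 18*x^5 + 21*x^4 + 30*x^3 + 22*x^2 + 12*x + 9) dx. Term by term:
    ∫_0^1 9*x^6 dx = 9/7;  ∫_0^1 18*x^5 dx = 3;  ∫_0^1 21*x^4 dx = 21/5;
    ∫_0^1 30*x^3 dx = 15/2;  ∫_0^1 22*x^2 dx = 22/3;  ∫_0^1 12*x dx = 6;
    ∫_0^1 9 dx = 9.
  Sum: 9/7 + 3 + 21/5 + 15/2 + 22/3 + 6 + 9 = 8047/210.
  ∫_0^1 u'(x)^2 dx = ∫_0^1 (81*x^4 + 108*x^3 + 72*x^2 + 24*x + 4) dx. Term by term:
    ∫_0^1 81*x^4 dx = 81/5;  ∫_0^1 108*x^3 dx = 27;  ∫_0^1 72*x^2 dx = 24;
    ∫_0^1 24*x dx = 12;  ∫_0^1 4 dx = 4.
  Sum: 81/5 + 27 + 24 + 12 + 4 = 416/5.
Adding: ||u||_{H^1}^2 = 8047/210 + 416/5 = 25519/210.


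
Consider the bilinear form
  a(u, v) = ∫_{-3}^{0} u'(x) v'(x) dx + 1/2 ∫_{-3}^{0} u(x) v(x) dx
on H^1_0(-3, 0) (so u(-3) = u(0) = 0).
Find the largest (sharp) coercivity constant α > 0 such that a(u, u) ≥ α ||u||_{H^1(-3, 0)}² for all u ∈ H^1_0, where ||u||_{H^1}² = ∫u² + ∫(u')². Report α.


α = (9/2 + π^2)/(9 + π^2)

Coercivity of a(·,·) on H^1_0(-3, 0) means a(u, u) ≥ α ||u||_{H^1}² for every u ∈ H^1_0.
The interval has length L = 3, and Poincaré/coercivity depend only on L. Here a(u, u) = ∫(u')² + (1/2)·∫u².
Here 0 < c = 1/2 < 1. The condition a(u,u) ≥ α||u||_{H^1}² reads (1−α)∫(u')² ≥ (α−c)∫u². Any admissible α is ≤ 1 (rapidly oscillating u have ∫u²/∫(u')² → 0), and α = 1 would force 0 ≥ (1−c)∫u², impossible since c < 1; so 1−α > 0. By the sharp Poincaré inequality on H^1_0 of an interval of length L, ∫(u')² ≥ (π/L)²∫u² with equality for the first sine mode sin(π(x−x₀)/L) (x₀ the left endpoint), so the inequality holds for all u iff (1−α)(π/L)² ≥ α − c, i.e. α ≤ ((π/L)² + c)/((π/L)² + 1) = (1 + c(L/π)²)/(1 + (L/π)²). With (π/L)² = π^2/9 and c = 1/2, the largest admissible constant is α = ((π/L)² + c)/((π/L)² + 1).
Simplifying, α = (9/2 + π^2)/(9 + π^2).


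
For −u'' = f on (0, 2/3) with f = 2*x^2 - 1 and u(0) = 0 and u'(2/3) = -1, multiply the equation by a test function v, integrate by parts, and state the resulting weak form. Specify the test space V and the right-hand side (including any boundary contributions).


V = {v ∈ H^1(0, 2/3) : v(0) = 0} (test functions vanish at x = 0 where u is specified); weak form: ∫_0^2/3 u'v' dx = ∫_0^2/3 (2*x^2 - 1) v dx − v(2/3) for all v ∈ V.

Multiply both sides by a test function v and integrate from 0 to 2/3:
  ∫_0^2/3 −u''(x) v(x) dx = ∫_0^2/3 f(x) v(x) dx.
Integrate the LHS by parts once:
  ∫_0^2/3 −u'' v dx = −[u'(x) v(x)]_0^2/3 + ∫_0^2/3 u'(x) v'(x) dx.
Thus ∫_0^2/3 u'(x) v'(x) dx = ∫_0^2/3 f(x) v(x) dx + [u'(x) v(x)]_0^2/3.
Choose V so that boundary terms are either known or forced to vanish.
Mixed BC: u(0) = 0 (Dirichlet) and u'(2/3) = -1 (Neumann). Define V = {v ∈ H^1(0, 2/3) : v(0) = 0}. Then [u' v]_0^2/3 = u'(2/3)·v(2/3) − u'(0)·0 = − v(2/3).
Weak formulation: find u (satisfying any essential BC) such that ∫_0^2/3 u'(x) v'(x) dx = ∫_0^2/3 f v dx − v(2/3) for all v ∈ V (Dirichlet at 0 absorbed into V; Neumann datum at x = 2/3 contributes the boundary term).
Substituting f(x) = 2*x^2 - 1, the right-hand side is ∫_0^2/3 (2*x^2 - 1) v dx − v(2/3).


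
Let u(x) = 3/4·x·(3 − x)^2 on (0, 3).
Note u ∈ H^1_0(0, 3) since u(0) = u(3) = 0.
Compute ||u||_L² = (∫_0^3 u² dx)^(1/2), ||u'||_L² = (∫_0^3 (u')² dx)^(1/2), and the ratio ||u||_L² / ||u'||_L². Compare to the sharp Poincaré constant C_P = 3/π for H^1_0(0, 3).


||u||_L² / ||u'||_L² = 3*sqrt(14)/14 < C_P = 3/π.

u(x) = 3/4·x·(3 − x)^2, so u'(x) = 9*(x - 3)*(x - 1)/4.
u(x) = 3/4·x·(3 − x)^2 vanishes at x = 0 and x = 3, so u ∈ H^1_0(0, 3). Differentiate via the product rule and integrate the resulting polynomials term by term.
  ∫_0^3 u² dx = ∫_0^3 (9*x^6/16 - 27*x^5/4 + 243*x^4/8 - 243*x^3/4 + 729*x^2/16) dx. Term by term:
    ∫_0^3 9*x^6/16 dx = 19683/112;  ∫_0^3 -27*x^5/4 dx = -6561/8;  ∫_0^3 243*x^4/8 dx = 59049/40;
    ∫_0^3 -243*x^3/4 dx = -19683/16;  ∫_0^3 729*x^2/16 dx = 6561/16.
  Sum: 19683/112 − 6561/8 + 59049/40 − 19683/16 + 6561/16 = 6561/560.
  ∫_0^3 (u')² dx = ∫_0^3 (81*x^4/16 - 81*x^3/2 + 891*x^2/8 - 243*x/2 + 729/16) dx. Term by term:
    ∫_0^3 81*x^4/16 dx = 19683/80;  ∫_0^3 -81*x^3/2 dx = -6561/8;  ∫_0^3 891*x^2/8 dx = 8019/8;
    ∫_0^3 -243*x/2 dx = -2187/4;  ∫_0^3 729/16 dx = 2187/16.
  Sum: 19683/80 − 6561/8 + 8019/8 − 2187/4 + 2187/16 = 729/40.
∫_0^3 u² dx = 6561/560, so ||u||_L² = 81*sqrt(35)/140.
∫_0^3 (u')² dx = 729/40, so ||u'||_L² = 27*sqrt(10)/20.
Ratio ||u||_L² / ||u'||_L² = 3*sqrt(14)/14.
Sharp Poincaré constant on H^1_0(0, 3) is C_P = L/π = 3/π, achieved by sin(π/3·x).
A polynomial bump cannot attain the sharp Poincaré constant (only the first sine eigenfunction does), so the ratio is strictly less than C_P, consistent with ||u||_L² ≤ C_P ||u'||_L².


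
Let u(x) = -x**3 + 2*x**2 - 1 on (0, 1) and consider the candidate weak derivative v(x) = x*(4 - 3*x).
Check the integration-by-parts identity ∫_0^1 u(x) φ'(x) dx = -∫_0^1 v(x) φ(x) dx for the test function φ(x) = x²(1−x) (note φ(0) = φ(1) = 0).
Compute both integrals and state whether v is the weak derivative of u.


LHS = -1/10, RHS = -1/10. Yes, v = u' weakly.

u(x) = -x**3 + 2*x**2 - 1, classical derivative u'(x) = -3*x**2 + 4*x.
φ(x) = x²(1−x), so φ'(x) = x*(2 - 3*x).
Note φ(0) = φ(1) = 0, so the boundary term u·φ vanishes.
LHS = ∫_0^1 u(x) φ'(x) dx = ∫_0^1 (3*x^5 - 8*x^4 + 4*x^3 + 3*x^2 - 2*x) dx. Term by term:
  ∫_0^1 3*x^5 dx = 1/2;  ∫_0^1 -8*x^4 dx = -8/5;  ∫_0^1 4*x^3 dx = 1;
  ∫_0^1 3*x^2 dx = 1;  ∫_0^1 -2*x dx = -1.
Sum: 1/2 − 8/5 + 1 + 1 − 1 = -1/10.
So LHS = -1/10.
∫_0^1 v(x) φ(x) dx = ∫_0^1 (3*x^5 - 7*x^4 + 4*x^3) dx. Term by term:
  ∫_0^1 3*x^5 dx = 1/2;  ∫_0^1 -7*x^4 dx = -7/5;  ∫_0^1 4*x^3 dx = 1.
Sum: 1/2 − 7/5 + 1 = 1/10.
So RHS = -∫_0^1 v(x) φ(x) dx = -1/10.
LHS = RHS, so the identity holds for this test φ.
Moreover u is smooth here and v(x) = u'(x) = -3*x**2 + 4*x pointwise, so the identity holds for every test function. Hence v is the weak derivative of u.


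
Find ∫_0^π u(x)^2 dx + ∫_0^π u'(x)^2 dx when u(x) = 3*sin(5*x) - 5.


||u||_{H^1(0,π)}^2 = -12 + 142*π

u'(x) = 15*cos(5*x).
Expand u² and (u')² and integrate term by term on (0, π), using: for integers n ≥ 1, ∫_0^π sin²(nx) dx = ∫_0^π cos²(nx) dx = π/2; for n ≠ n', ∫_0^π sin(nx)sin(n'x) dx = ∫_0^π cos(nx)cos(n'x) dx = 0; and by product-to-sum, ∫_0^π sin(nx)cos(n'x) dx = ½∫_0^π [sin((n+n')x) + sin((n−n')x)] dx, which is 0 when n+n' is even and 2n/(n²−n'²) when n+n' is odd (it need not vanish on (0, π)). For the constant mode: ∫_0^π 1 dx = π, ∫_0^π cos(nx) dx = 0, ∫_0^π sin(nx) dx = (1−(−1)^n)/n.
  u² squared terms: (-5)²·∫1 dx = 25·π = 25*π;  (3)²·∫sin(5x)² dx = 9·π/2 = 9*π/2.
  u² cross terms: 2·(-5)·(3)·∫1·sin(5x) dx = -30·(2/5) = -12.
  So ∫_0^π u² dx = 25*π + 9*π/2 − 12 = -12 + 59*π/2.
  (u')² squared terms: (15)²·∫cos(5x)² dx = 225·π/2 = 225*π/2.
  So ∫_0^π (u')² dx = 225*π/2.
||u||_{H^1}^2 = (-12 + 59*π/2) + (225*π/2) = -12 + 142*π.


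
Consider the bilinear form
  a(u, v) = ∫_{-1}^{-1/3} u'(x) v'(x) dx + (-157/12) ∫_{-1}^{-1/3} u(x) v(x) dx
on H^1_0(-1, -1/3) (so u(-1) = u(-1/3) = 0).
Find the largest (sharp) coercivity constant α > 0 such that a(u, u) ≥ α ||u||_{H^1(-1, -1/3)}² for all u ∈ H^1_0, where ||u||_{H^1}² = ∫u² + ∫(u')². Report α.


α = (-157 + 27*π^2)/(3*(4 + 9*π^2))

Coercivity of a(·,·) on H^1_0(-1, -1/3) means a(u, u) ≥ α ||u||_{H^1}² for every u ∈ H^1_0.
The interval has length L = 2/3, and Poincaré/coercivity depend only on L. Here a(u, u) = ∫(u')² + (-157/12)·∫u².
Here c = -157/12 < 0 with |c| < (π/L)² = 9*π^2/4, so coercivity still holds. The condition a(u,u) ≥ α||u||_{H^1}² reads (1−α)∫(u')² ≥ (α−c)∫u². Any admissible α is ≤ 1 (rapidly oscillating u have ∫u²/∫(u')² → 0), and α = 1 would force 0 ≥ (1−c)∫u², impossible since c < 1; so 1−α > 0. By the sharp Poincaré inequality on H^1_0 of an interval of length L, ∫(u')² ≥ (π/L)²∫u² with equality for the first sine mode sin(π(x−x₀)/L) (x₀ the left endpoint), so the inequality holds for all u iff (1−α)(π/L)² ≥ α − c, i.e. α ≤ ((π/L)² + c)/((π/L)² + 1) = (1 + c(L/π)²)/(1 + (L/π)²). (Direct route, valid since c ≤ 0: Poincaré gives c∫u² ≥ c(L/π)²∫(u')², so a(u,u) ≥ (1 + c(L/π)²)∫(u')², while ||u||_{H^1}² ≤ (1 + (L/π)²)∫(u')²; dividing yields the same α.) With (π/L)² = 9*π^2/4 and c = -157/12, the largest admissible constant is α = ((π/L)² + c)/((π/L)² + 1).
Simplifying, α = (-157 + 27*π^2)/(3*(4 + 9*π^2)).


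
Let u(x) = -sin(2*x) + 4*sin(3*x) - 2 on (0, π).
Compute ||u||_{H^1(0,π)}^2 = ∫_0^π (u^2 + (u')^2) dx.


||u||_{H^1(0,π)}^2 = -32/3 + 173*π/2

u'(x) = -2*cos(2*x) + 12*cos(3*x).
Expand u² and (u')² and integrate term by term on (0, π), using: for integers n ≥ 1, ∫_0^π sin²(nx) dx = ∫_0^π cos²(nx) dx = π/2; for n ≠ n', ∫_0^π sin(nx)sin(n'x) dx = ∫_0^π cos(nx)cos(n'x) dx = 0; and by product-to-sum, ∫_0^π sin(nx)cos(n'x) dx = ½∫_0^π [sin((n+n')x) + sin((n−n')x)] dx, which is 0 when n+n' is even and 2n/(n²−n'²) when n+n' is odd (it need not vanish on (0, π)). For the constant mode: ∫_0^π 1 dx = π, ∫_0^π cos(nx) dx = 0, ∫_0^π sin(nx) dx = (1−(−1)^n)/n.
  u² squared terms: (-2)²·∫1 dx = 4·π = 4*π;  (-1)²·∫sin(2x)² dx = 1·π/2 = π/2;  (4)²·∫sin(3x)² dx = 16·π/2 = 8*π.
  u² cross terms: 2·(-2)·(-1)·∫1·sin(2x) dx = 4·(0) = 0;  2·(-2)·(4)·∫1·sin(3x) dx = -16·(2/3) = -32/3;  2·(-1)·(4)·∫sin(2x)·sin(3x) dx = -8·(0) = 0.
  So ∫_0^π u² dx = 4*π + π/2 + 8*π + 0 − 32/3 + 0 = -32/3 + 25*π/2.
  (u')² squared terms: (-2)²·∫cos(2x)² dx = 4·π/2 = 2*π;  (12)²·∫cos(3x)² dx = 144·π/2 = 72*π.
  (u')² cross terms: 2·(-2)·(12)·∫cos(2x)·cos(3x) dx = -48·(0) = 0.
  So ∫_0^π (u')² dx = 2*π + 72*π + 0 = 74*π.
||u||_{H^1}^2 = (-32/3 + 25*π/2) + (74*π) = -32/3 + 173*π/2.


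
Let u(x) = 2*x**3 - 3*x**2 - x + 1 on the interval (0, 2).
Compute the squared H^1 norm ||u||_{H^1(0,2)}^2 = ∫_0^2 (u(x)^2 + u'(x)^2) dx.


||u||_{H^1}^2 = 3592/105

The H^1 norm (squared) on an interval (0, L) is
  ||u||_{H^1}^2 = ∫_0^L u(x)^2 dx + ∫_0^L u'(x)^2 dx.
Compute u'(x) = 6*x**2 - 6*x - 1.
Then u(x)^2 = 4*x**6 - 12*x**5 + 5*x**4 + 10*x**3 - 5*x**2 - 2*x + 1 and u'(x)^2 = 36*x**4 - 72*x**3 + 24*x**2 + 12*x + 1.
Integrate each monomial from 0 to 2 using ∫_0^2 c·x^n dx = c·2^(n+1)/(n+1):
  ∫_0^2 u(x)^2 dx = ∫_0^2 (4*x^6 - 12*x^5 + 5*x^4 + 10*x^3 - 5*x^2 - 2*x + 1) dx. Term by term:
    ∫_0^2 4*x^6 dx = 512/7;  ∫_0^2 -12*x^5 dx = -128;  ∫_0^2 5*x^4 dx = 32;
    ∫_0^2 10*x^3 dx = 40;  ∫_0^2 -5*x^2 dx = -40/3;  ∫_0^2 -2*x dx = -4;
    ∫_0^2 1 dx = 2.
  Sum: 512/7 − 128 + 32 + 40 − 40/3 − 4 + 2 = 38/21.
  ∫_0^2 u'(x)^2 dx = ∫_0^2 (36*x^4 - 72*x^3 + 24*x^2 + 12*x + 1) dx. Term by term:
    ∫_0^2 36*x^4 dx = 1152/5;  ∫_0^2 -72*x^3 dx = -288;  ∫_0^2 24*x^2 dx = 64;
    ∫_0^2 12*x dx = 24;  ∫_0^2 1 dx = 2.
  Sum: 1152/5 − 288 + 64 + 24 + 2 = 162/5.
Adding: ||u||_{H^1}^2 = 38/21 + 162/5 = 3592/105.


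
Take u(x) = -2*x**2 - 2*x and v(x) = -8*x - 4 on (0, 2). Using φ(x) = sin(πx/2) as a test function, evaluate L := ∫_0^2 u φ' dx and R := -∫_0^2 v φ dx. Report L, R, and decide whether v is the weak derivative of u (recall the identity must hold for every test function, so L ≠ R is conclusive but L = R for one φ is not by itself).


LHS = 24/π, RHS = 48/π. No, v is not the weak derivative of u.

u(x) = -2*x**2 - 2*x, classical derivative u'(x) = -4*x - 2.
φ(x) = sin(πx/2), so φ'(x) = π*cos(π*x/2)/2.
Note φ(0) = φ(2) = 0, so the boundary term u·φ vanishes.
LHS = ∫_0^2 u(x) φ'(x) dx = ∫_0^2 (-π*x^2*cos(π*x/2) - π*x*cos(π*x/2)) dx. Term by term:
  ∫_0^2 -π*x*cos(π*x/2) dx = 8/π;  ∫_0^2 -π*x^2*cos(π*x/2) dx = 16/π.
Sum: 8/π + 16/π = 24/π.
So LHS = 24/π.
∫_0^2 v(x) φ(x) dx = ∫_0^2 (-8*x*sin(π*x/2) - 4*sin(π*x/2)) dx. Term by term:
  ∫_0^2 -4*sin(π*x/2) dx = -16/π;  ∫_0^2 -8*x*sin(π*x/2) dx = -32/π.
Sum: -16/π − 32/π = -48/π.
So RHS = -∫_0^2 v(x) φ(x) dx = 48/π.
LHS − RHS = -24/π ≠ 0, so the identity fails.
(For a valid weak derivative the identity must hold for EVERY test function, in particular this one. The failure shows v is NOT the weak derivative of u.)
Correct weak derivative would be u'(x) = -4*x - 2.


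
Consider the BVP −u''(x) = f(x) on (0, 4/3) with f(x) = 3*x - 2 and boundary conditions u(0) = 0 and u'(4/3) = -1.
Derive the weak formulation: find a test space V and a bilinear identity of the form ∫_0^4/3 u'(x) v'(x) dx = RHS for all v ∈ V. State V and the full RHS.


V = {v ∈ H^1(0, 4/3) : v(0) = 0} (test functions vanish at x = 0 where u is specified); weak form: ∫_0^4/3 u'v' dx = ∫_0^4/3 (3*x - 2) v dx − v(4/3) for all v ∈ V.

Multiply both sides by a test function v and integrate from 0 to 4/3:
  ∫_0^4/3 −u''(x) v(x) dx = ∫_0^4/3 f(x) v(x) dx.
Integrate the LHS by parts once:
  ∫_0^4/3 −u'' v dx = −[u'(x) v(x)]_0^4/3 + ∫_0^4/3 u'(x) v'(x) dx.
Thus ∫_0^4/3 u'(x) v'(x) dx = ∫_0^4/3 f(x) v(x) dx + [u'(x) v(x)]_0^4/3.
Choose V so that boundary terms are either known or forced to vanish.
Mixed BC: u(0) = 0 (Dirichlet) and u'(4/3) = -1 (Neumann). Define V = {v ∈ H^1(0, 4/3) : v(0) = 0}. Then [u' v]_0^4/3 = u'(4/3)·v(4/3) − u'(0)·0 = − v(4/3).
Weak formulation: find u (satisfying any essential BC) such that ∫_0^4/3 u'(x) v'(x) dx = ∫_0^4/3 f v dx − v(4/3) for all v ∈ V (Dirichlet at 0 absorbed into V; Neumann datum at x = 4/3 contributes the boundary term).
Substituting f(x) = 3*x - 2, the right-hand side is ∫_0^4/3 (3*x - 2) v dx − v(4/3).


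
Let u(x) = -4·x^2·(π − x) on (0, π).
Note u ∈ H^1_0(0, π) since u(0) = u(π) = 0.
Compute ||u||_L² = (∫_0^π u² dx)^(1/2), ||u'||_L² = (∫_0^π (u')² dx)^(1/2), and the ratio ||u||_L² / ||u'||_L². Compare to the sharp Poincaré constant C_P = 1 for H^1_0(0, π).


||u||_L² / ||u'||_L² = sqrt(14)*π/14 < C_P = 1.

u(x) = -4·x^2·(π − x), so u'(x) = 4*x*(3*x - 2*π).
u(x) = -4·x^2·(π − x) vanishes at x = 0 and x = π, so u ∈ H^1_0(0, π). Differentiate via the product rule and integrate the resulting polynomials term by term.
  ∫_0^π u² dx = ∫_0^π (16*x^6 - 32*π*x^5 + 16*π^2*x^4) dx. Term by term:
    ∫_0^π 16*x^6 dx = 16*π^7/7;  ∫_0^π -32*π*x^5 dx = -16*π^7/3;  ∫_0^π 16*π^2*x^4 dx = 16*π^7/5.
  Sum: 16*π^7/7 − 16*π^7/3 + 16*π^7/5 = 16*π^7/105.
  ∫_0^π (u')² dx = ∫_0^π (144*x^4 - 192*π*x^3 + 64*π^2*x^2) dx. Term by term:
    ∫_0^π 144*x^4 dx = 144*π^5/5;  ∫_0^π -192*π*x^3 dx = -48*π^5;  ∫_0^π 64*π^2*x^2 dx = 64*π^5/3.
  Sum: 144*π^5/5 − 48*π^5 + 64*π^5/3 = 32*π^5/15.
∫_0^π u² dx = 16*π^7/105, so ||u||_L² = 4*sqrt(105)*π^(7/2)/105.
∫_0^π (u')² dx = 32*π^5/15, so ||u'||_L² = 4*sqrt(30)*π^(5/2)/15.
Ratio ||u||_L² / ||u'||_L² = sqrt(14)*π/14.
Sharp Poincaré constant on H^1_0(0, π) is C_P = L/π = 1, achieved by sin(x).
A polynomial bump cannot attain the sharp Poincaré constant (only the first sine eigenfunction does), so the ratio is strictly less than C_P, consistent with ||u||_L² ≤ C_P ||u'||_L².


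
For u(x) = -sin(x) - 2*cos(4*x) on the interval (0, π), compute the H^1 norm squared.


||u||_{H^1(0,π)}^2 = -136/15 + 35*π

u'(x) = 8*sin(4*x) - cos(x).
Expand u² and (u')² and integrate term by term on (0, π), using: for integers n ≥ 1, ∫_0^π sin²(nx) dx = ∫_0^π cos²(nx) dx = π/2; for n ≠ n', ∫_0^π sin(nx)sin(n'x) dx = ∫_0^π cos(nx)cos(n'x) dx = 0; and by product-to-sum, ∫_0^π sin(nx)cos(n'x) dx = ½∫_0^π [sin((n+n')x) + sin((n−n')x)] dx, which is 0 when n+n' is even and 2n/(n²−n'²) when n+n' is odd (it need not vanish on (0, π)).
  u² squared terms: (-1)²·∫sin(x)² dx = 1·π/2 = π/2;  (-2)²·∫cos(4x)² dx = 4·π/2 = 2*π.
  u² cross terms: 2·(-1)·(-2)·∫sin(x)·cos(4x) dx = 4·(-2/15) = -8/15.
  So ∫_0^π u² dx = π/2 + 2*π − 8/15 = -8/15 + 5*π/2.
  (u')² squared terms: (-1)²·∫cos(x)² dx = 1·π/2 = π/2;  (8)²·∫sin(4x)² dx = 64·π/2 = 32*π.
  (u')² cross terms: 2·(-1)·(8)·∫cos(x)·sin(4x) dx = -16·(8/15) = -128/15.
  So ∫_0^π (u')² dx = π/2 + 32*π − 128/15 = -128/15 + 65*π/2.
||u||_{H^1}^2 = (-8/15 + 5*π/2) + (-128/15 + 65*π/2) = -136/15 + 35*π.
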